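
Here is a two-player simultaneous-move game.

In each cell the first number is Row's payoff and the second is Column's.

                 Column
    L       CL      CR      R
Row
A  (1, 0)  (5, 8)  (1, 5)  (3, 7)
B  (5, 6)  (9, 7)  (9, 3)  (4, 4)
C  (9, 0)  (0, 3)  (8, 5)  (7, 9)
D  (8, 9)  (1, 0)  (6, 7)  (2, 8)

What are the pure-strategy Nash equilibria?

Mark each player's best response to every combination of opponents' strategies; a profile where every player is best-responding is a pure Nash equilibrium.
Row against L: payoffs 1, 5, 9, 8 → best response C.
Row against CL: payoffs 5, 9, 0, 1 → best response B.
Row against CR: payoffs 1, 9, 8, 6 → best response B.
Row against R: payoffs 3, 4, 7, 2 → best response C.
Column against A: payoffs 0, 8, 5, 7 → best response CL.
Column against B: payoffs 6, 7, 3, 4 → best response CL.
Column against C: payoffs 0, 3, 5, 9 → best response R.
Column against D: payoffs 9, 0, 7, 8 → best response L.
Mutual best responses: (B, CL); (C, R).

Pure-strategy Nash equilibria: (B, CL) and (C, R)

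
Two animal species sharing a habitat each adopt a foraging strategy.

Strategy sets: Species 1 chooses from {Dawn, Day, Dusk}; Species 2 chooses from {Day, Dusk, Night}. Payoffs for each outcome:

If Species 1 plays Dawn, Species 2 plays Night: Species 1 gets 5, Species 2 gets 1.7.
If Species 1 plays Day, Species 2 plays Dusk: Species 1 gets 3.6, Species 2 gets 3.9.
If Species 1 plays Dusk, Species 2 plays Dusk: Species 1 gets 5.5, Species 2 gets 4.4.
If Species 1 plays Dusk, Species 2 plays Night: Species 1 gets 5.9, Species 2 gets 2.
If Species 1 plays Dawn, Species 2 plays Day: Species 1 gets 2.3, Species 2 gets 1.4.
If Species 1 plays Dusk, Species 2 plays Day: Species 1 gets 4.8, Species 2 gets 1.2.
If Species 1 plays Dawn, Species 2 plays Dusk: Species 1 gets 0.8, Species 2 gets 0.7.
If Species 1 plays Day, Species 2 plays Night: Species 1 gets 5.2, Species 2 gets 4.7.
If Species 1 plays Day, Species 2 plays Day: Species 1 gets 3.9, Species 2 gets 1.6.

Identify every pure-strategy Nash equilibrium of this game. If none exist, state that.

Pure NE: (Dusk, Dusk)

Species 1 against Day: payoffs 2.3, 3.9, 4.8 → best response Dusk.
Species 1 against Dusk: payoffs 0.8, 3.6, 5.5 → best response Dusk.
Species 1 against Night: payoffs 5, 5.2, 5.9 → best response Dusk.
Species 2 against Dawn: payoffs 1.4, 0.7, 1.7 → best response Night.
Species 2 against Day: payoffs 1.6, 3.9, 4.7 → best response Night.
Species 2 against Dusk: payoffs 1.2, 4.4, 2 → best response Dusk.
Mutual best responses: (Dusk, Dusk).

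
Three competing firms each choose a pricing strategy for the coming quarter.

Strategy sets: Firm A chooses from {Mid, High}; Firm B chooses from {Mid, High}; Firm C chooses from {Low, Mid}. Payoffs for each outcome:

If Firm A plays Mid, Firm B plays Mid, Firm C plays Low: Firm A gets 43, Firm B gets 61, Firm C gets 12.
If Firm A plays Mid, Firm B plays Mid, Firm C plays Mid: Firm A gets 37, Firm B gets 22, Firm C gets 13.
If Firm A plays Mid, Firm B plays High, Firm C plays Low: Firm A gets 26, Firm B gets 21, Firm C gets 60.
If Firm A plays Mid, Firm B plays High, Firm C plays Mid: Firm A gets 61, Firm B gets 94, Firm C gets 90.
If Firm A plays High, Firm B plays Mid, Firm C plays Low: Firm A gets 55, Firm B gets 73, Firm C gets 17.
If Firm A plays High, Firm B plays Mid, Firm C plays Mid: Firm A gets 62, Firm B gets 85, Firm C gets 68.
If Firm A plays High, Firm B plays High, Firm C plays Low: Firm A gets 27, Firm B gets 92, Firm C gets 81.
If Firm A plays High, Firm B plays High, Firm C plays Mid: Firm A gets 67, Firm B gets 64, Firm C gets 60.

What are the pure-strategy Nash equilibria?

Pure-strategy Nash equilibria: (High, Mid, Mid), (High, High, Low)

(Mid, Mid, Low): Firm A can switch to High (43 → 55). Not NE.
(Mid, Mid, Mid): Firm A can switch to High (37 → 62). Not NE.
(Mid, High, Low): Firm A can switch to High (26 → 27). Not NE.
(Mid, High, Mid): Firm A can switch to High (61 → 67). Not NE.
(High, Mid, Low): Firm B can switch to High (73 → 92). Not NE.
(High, Mid, Mid): Firm A gets 62, best alternative 37; Firm B gets 85, best alternative 64; Firm C gets 68, best alternative 17. No profitable deviation — NE.
(High, High, Low): Firm A gets 27, best alternative 26; Firm B gets 92, best alternative 73; Firm C gets 81, best alternative 60. No profitable deviation — NE.
(High, High, Mid): Firm B can switch to Mid (64 → 85). Not NE.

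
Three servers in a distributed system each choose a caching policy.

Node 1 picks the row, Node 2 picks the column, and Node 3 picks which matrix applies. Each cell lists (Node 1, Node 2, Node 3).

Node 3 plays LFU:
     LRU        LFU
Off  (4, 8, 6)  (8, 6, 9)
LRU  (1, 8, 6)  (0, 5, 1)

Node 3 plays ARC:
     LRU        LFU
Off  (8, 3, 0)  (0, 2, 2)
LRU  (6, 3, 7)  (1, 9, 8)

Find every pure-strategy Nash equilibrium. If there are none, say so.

Node 1 against (LRU, LFU): payoffs 4, 1 → best response Off.
Node 1 against (LRU, ARC): payoffs 8, 6 → best response Off.
Node 1 against (LFU, LFU): payoffs 8, 0 → best response Off.
Node 1 against (LFU, ARC): payoffs 0, 1 → best response LRU.
Node 2 against (Off, LFU): payoffs 8, 6 → best response LRU.
Node 2 against (Off, ARC): payoffs 3, 2 → best response LRU.
Node 2 against (LRU, LFU): payoffs 8, 5 → best response LRU.
Node 2 against (LRU, ARC): payoffs 3, 9 → best response LFU.
Node 3 against (Off, LRU): payoffs 6, 0 → best response LFU.
Node 3 against (Off, LFU): payoffs 9, 2 → best response LFU.
Node 3 against (LRU, LRU): payoffs 6, 7 → best response ARC.
Node 3 against (LRU, LFU): payoffs 1, 8 → best response ARC.
Mutual best responses: (Off, LRU, LFU); (LRU, LFU, ARC).

Pure-strategy Nash equilibria: (Off, LRU, LFU); (LRU, LFU, ARC)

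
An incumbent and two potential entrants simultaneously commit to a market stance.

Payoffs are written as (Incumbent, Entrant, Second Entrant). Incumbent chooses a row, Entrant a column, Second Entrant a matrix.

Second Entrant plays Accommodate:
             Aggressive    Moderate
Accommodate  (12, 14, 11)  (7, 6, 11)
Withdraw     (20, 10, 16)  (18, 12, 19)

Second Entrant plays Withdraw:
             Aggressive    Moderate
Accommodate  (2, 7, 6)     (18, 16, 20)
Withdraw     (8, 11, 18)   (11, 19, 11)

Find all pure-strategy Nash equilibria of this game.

(Accommodate, Aggressive, Accommodate): Incumbent can switch to Withdraw (12 → 20). Not NE.
(Accommodate, Aggressive, Withdraw): Incumbent can switch to Withdraw (2 → 8). Not NE.
(Accommodate, Moderate, Accommodate): Incumbent can switch to Withdraw (7 → 18). Not NE.
(Accommodate, Moderate, Withdraw): Incumbent gets 18, best alternative 11; Entrant gets 16, best alternative 7; Second Entrant gets 20, best alternative 11. No profitable deviation — NE.
(Withdraw, Aggressive, Accommodate): Entrant can switch to Moderate (10 → 12). Not NE.
(Withdraw, Aggressive, Withdraw): Entrant can switch to Moderate (11 → 19). Not NE.
(Withdraw, Moderate, Accommodate): Incumbent gets 18, best alternative 7; Entrant gets 12, best alternative 10; Second Entrant gets 19, best alternative 11. No profitable deviation — NE.
(Withdraw, Moderate, Withdraw): Incumbent can switch to Accommodate (11 → 18). Not NE.

Pure-strategy Nash equilibria: (Accommodate, Moderate, Withdraw); (Withdraw, Moderate, Accommodate)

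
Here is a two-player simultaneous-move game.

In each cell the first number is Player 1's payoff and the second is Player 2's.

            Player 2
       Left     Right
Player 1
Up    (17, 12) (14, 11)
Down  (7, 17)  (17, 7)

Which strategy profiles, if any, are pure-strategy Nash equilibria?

Mark each player's best response to every combination of opponents' strategies; a profile where every player is best-responding is a pure Nash equilibrium.
Player 1 against Left: payoffs 17, 7 → best response Up.
Player 1 against Right: payoffs 14, 17 → best response Down.
Player 2 against Up: payoffs 12, 11 → best response Left.
Player 2 against Down: payoffs 17, 7 → best response Left.
Mutual best responses: (Up, Left).

Pure NE: (Up, Left)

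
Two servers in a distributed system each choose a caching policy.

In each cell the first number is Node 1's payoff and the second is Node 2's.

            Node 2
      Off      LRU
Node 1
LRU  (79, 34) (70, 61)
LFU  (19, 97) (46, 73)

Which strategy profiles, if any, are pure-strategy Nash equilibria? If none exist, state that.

(LRU, LRU)

Node 1 against Off: payoffs 79, 19 → best response LRU.
Node 1 against LRU: payoffs 70, 46 → best response LRU.
Node 2 against LRU: payoffs 34, 61 → best response LRU.
Node 2 against LFU: payoffs 97, 73 → best response Off.
Mutual best responses: (LRU, LRU).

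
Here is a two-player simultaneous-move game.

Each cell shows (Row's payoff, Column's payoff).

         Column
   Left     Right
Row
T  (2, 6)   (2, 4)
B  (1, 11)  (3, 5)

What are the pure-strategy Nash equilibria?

(T, Left): Row gets 2, best alternative 1; Column gets 6, best alternative 4. No profitable deviation — NE.
(T, Right): Row can switch to B (2 → 3). Not NE.
(B, Left): Row can switch to T (1 → 2). Not NE.
(B, Right): Column can switch to Left (5 → 11). Not NE.

Pure NE: (T, Left)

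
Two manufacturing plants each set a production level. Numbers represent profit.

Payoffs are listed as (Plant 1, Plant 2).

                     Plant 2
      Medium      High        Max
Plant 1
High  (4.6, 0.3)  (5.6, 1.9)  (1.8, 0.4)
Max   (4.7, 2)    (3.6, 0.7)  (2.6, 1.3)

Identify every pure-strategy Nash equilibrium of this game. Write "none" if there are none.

For each strategy profile, look for a profitable unilateral deviation.
(High, Medium): Plant 1 can switch to Max (4.6 → 4.7). Not NE.
(High, High): Plant 1 gets 5.6, best alternative 3.6; Plant 2 gets 1.9, best alternative 0.4. No profitable deviation — NE.
(High, Max): Plant 1 can switch to Max (1.8 → 2.6). Not NE.
(Max, Medium): Plant 1 gets 4.7, best alternative 4.6; Plant 2 gets 2, best alternative 1.3. No profitable deviation — NE.
(Max, High): Plant 1 can switch to High (3.6 → 5.6). Not NE.
(Max, Max): Plant 2 can switch to Medium (1.3 → 2). Not NE.

Pure-strategy Nash equilibria: (High, High); (Max, Medium)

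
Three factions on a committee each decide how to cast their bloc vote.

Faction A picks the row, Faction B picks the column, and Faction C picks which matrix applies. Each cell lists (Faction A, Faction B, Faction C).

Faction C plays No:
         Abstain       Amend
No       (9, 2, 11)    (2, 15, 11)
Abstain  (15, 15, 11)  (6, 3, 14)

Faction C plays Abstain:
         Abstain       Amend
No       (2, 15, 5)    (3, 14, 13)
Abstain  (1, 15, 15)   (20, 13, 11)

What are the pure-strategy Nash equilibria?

This game has no pure Nash equilibrium.

(No, Abstain, No): Faction A can switch to Abstain (9 → 15). Not NE.
(No, Abstain, Abstain): Faction C can switch to No (5 → 11). Not NE.
(No, Amend, No): Faction A can switch to Abstain (2 → 6). Not NE.
(No, Amend, Abstain): Faction A can switch to Abstain (3 → 20). Not NE.
(Abstain, Abstain, No): Faction C can switch to Abstain (11 → 15). Not NE.
(Abstain, Abstain, Abstain): Faction A can switch to No (1 → 2). Not NE.
(Abstain, Amend, No): Faction B can switch to Abstain (3 → 15). Not NE.
(Abstain, Amend, Abstain): Faction B can switch to Abstain (13 → 15). Not NE.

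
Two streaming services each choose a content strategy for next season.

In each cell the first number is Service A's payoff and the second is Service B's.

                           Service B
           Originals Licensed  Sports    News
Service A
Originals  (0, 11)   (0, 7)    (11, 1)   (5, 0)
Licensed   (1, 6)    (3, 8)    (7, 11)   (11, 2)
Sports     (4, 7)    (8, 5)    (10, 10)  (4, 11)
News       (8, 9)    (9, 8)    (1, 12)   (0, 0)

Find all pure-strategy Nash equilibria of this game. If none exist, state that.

(Originals, Originals): Service A can switch to Licensed (0 → 1). Not NE.
(Originals, Licensed): Service A can switch to Licensed (0 → 3). Not NE.
(Originals, Sports): Service B can switch to Originals (1 → 11). Not NE.
(Originals, News): Service A can switch to Licensed (5 → 11). Not NE.
(Licensed, Originals): Service A can switch to Sports (1 → 4). Not NE.
(Licensed, Licensed): Service A can switch to Sports (3 → 8). Not NE.
(Licensed, Sports): Service A can switch to Originals (7 → 11). Not NE.
(Licensed, News): Service B can switch to Originals (2 → 6). Not NE.
(The remaining 8 profiles each have a profitable deviation by the same check.)

none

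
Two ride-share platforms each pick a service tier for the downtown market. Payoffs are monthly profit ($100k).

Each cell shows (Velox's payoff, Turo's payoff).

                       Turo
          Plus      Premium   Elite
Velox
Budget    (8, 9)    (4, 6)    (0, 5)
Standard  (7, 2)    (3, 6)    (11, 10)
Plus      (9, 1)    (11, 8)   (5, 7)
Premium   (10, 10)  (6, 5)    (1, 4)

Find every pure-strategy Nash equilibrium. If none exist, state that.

Pure-strategy Nash equilibria: (Standard, Elite), (Plus, Premium), (Premium, Plus)

For each strategy profile, look for a profitable unilateral deviation.
(Budget, Plus): Velox can switch to Plus (8 → 9). Not NE.
(Budget, Premium): Velox can switch to Plus (4 → 11). Not NE.
(Budget, Elite): Velox can switch to Standard (0 → 11). Not NE.
(Standard, Plus): Velox can switch to Budget (7 → 8). Not NE.
(Standard, Premium): Velox can switch to Budget (3 → 4). Not NE.
(Standard, Elite): Velox gets 11, best alternative 5; Turo gets 10, best alternative 6. No profitable deviation — NE.
(Plus, Plus): Velox can switch to Premium (9 → 10). Not NE.
(Plus, Premium): Velox gets 11, best alternative 6; Turo gets 8, best alternative 7. No profitable deviation — NE.
(Plus, Elite): Velox can switch to Standard (5 → 11). Not NE.
(Premium, Plus): Velox gets 10, best alternative 9; Turo gets 10, best alternative 5. No profitable deviation — NE.
(Premium, Premium): Velox can switch to Plus (6 → 11). Not NE.
(The remaining 1 profile has a profitable deviation by the same check.)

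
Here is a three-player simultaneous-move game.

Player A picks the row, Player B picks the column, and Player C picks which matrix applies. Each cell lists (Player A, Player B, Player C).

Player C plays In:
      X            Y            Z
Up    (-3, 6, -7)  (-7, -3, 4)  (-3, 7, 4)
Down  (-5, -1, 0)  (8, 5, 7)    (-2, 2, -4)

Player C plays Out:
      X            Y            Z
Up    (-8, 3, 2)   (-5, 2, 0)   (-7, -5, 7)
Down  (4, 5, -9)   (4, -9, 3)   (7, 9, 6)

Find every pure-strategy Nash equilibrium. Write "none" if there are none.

Mark each player's best response to every combination of opponents' strategies; a profile where every player is best-responding is a pure Nash equilibrium.
Player A against (X, In): payoffs -3, -5 → best response Up.
Player A against (X, Out): payoffs -8, 4 → best response Down.
Player A against (Y, In): payoffs -7, 8 → best response Down.
Player A against (Y, Out): payoffs -5, 4 → best response Down.
Player A against (Z, In): payoffs -3, -2 → best response Down.
Player A against (Z, Out): payoffs -7, 7 → best response Down.
Player B against (Up, In): payoffs 6, -3, 7 → best response Z.
Player B against (Up, Out): payoffs 3, 2, -5 → best response X.
Player B against (Down, In): payoffs -1, 5, 2 → best response Y.
Player B against (Down, Out): payoffs 5, -9, 9 → best response Z.
Player C against (Up, X): payoffs -7, 2 → best response Out.
Player C against (Up, Y): payoffs 4, 0 → best response In.
Player C against (Up, Z): payoffs 4, 7 → best response Out.
Player C against (Down, X): payoffs 0, -9 → best response In.
Player C against (Down, Y): payoffs 7, 3 → best response In.
Player C against (Down, Z): payoffs -4, 6 → best response Out.
Mutual best responses: (Down, Y, In); (Down, Z, Out).

Pure-strategy Nash equilibria: (Down, Y, In), (Down, Z, Out)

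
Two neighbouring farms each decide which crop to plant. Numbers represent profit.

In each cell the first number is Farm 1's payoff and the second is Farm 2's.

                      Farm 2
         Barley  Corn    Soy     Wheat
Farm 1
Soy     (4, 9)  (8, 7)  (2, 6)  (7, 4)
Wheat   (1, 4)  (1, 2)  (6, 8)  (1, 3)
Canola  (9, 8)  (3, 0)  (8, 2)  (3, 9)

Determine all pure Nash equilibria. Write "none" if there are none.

Farm 1 against Barley: payoffs 4, 1, 9 → best response Canola.
Farm 1 against Corn: payoffs 8, 1, 3 → best response Soy.
Farm 1 against Soy: payoffs 2, 6, 8 → best response Canola.
Farm 1 against Wheat: payoffs 7, 1, 3 → best response Soy.
Farm 2 against Soy: payoffs 9, 7, 6, 4 → best response Barley.
Farm 2 against Wheat: payoffs 4, 2, 8, 3 → best response Soy.
Farm 2 against Canola: payoffs 8, 0, 2, 9 → best response Wheat.
No profile is a mutual best response for all players.

There is no pure-strategy Nash equilibrium.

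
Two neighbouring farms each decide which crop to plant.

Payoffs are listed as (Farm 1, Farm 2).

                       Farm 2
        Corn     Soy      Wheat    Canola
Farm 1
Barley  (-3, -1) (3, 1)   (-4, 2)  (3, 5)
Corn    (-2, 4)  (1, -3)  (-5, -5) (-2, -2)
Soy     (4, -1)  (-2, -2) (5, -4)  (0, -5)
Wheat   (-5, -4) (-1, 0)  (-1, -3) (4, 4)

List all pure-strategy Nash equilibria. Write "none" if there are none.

Mark each player's best response to every combination of opponents' strategies; a profile where every player is best-responding is a pure Nash equilibrium.
Farm 1 against Corn: payoffs -3, -2, 4, -5 → best response Soy.
Farm 1 against Soy: payoffs 3, 1, -2, -1 → best response Barley.
Farm 1 against Wheat: payoffs -4, -5, 5, -1 → best response Soy.
Farm 1 against Canola: payoffs 3, -2, 0, 4 → best response Wheat.
Farm 2 against Barley: payoffs -1, 1, 2, 5 → best response Canola.
Farm 2 against Corn: payoffs 4, -3, -5, -2 → best response Corn.
Farm 2 against Soy: payoffs -1, -2, -4, -5 → best response Corn.
Farm 2 against Wheat: payoffs -4, 0, -3, 4 → best response Canola.
Mutual best responses: (Soy, Corn); (Wheat, Canola).

Pure-strategy Nash equilibria: (Soy, Corn); (Wheat, Canola)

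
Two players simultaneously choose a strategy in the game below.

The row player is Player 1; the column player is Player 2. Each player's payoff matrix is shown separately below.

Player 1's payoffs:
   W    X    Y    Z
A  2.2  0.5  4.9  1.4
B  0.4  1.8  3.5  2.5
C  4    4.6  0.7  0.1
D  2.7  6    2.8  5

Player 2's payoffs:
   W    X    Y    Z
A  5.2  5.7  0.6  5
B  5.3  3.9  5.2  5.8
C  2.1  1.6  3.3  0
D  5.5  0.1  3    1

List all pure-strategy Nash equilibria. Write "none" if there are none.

No pure-strategy Nash equilibrium.

For each strategy profile, look for a profitable unilateral deviation.
(A, W): Player 1 can switch to C (2.2 → 4). Not NE.
(A, X): Player 1 can switch to B (0.5 → 1.8). Not NE.
(A, Y): Player 2 can switch to W (0.6 → 5.2). Not NE.
(A, Z): Player 1 can switch to B (1.4 → 2.5). Not NE.
(B, W): Player 1 can switch to A (0.4 → 2.2). Not NE.
(B, X): Player 1 can switch to C (1.8 → 4.6). Not NE.
(The remaining 10 profiles each have a profitable deviation by the same check.)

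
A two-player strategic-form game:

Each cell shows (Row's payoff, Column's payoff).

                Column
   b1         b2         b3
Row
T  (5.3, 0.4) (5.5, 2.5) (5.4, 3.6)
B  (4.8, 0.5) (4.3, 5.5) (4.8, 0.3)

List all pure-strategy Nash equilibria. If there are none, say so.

For each strategy profile, look for a profitable unilateral deviation.
(T, b1): Column can switch to b2 (0.4 → 2.5). Not NE.
(T, b2): Column can switch to b3 (2.5 → 3.6). Not NE.
(T, b3): Row gets 5.4, best alternative 4.8; Column gets 3.6, best alternative 2.5. No profitable deviation — NE.
(B, b1): Row can switch to T (4.8 → 5.3). Not NE.
(B, b2): Row can switch to T (4.3 → 5.5). Not NE.
(B, b3): Row can switch to T (4.8 → 5.4). Not NE.

The unique pure-strategy Nash equilibrium is (T, b3).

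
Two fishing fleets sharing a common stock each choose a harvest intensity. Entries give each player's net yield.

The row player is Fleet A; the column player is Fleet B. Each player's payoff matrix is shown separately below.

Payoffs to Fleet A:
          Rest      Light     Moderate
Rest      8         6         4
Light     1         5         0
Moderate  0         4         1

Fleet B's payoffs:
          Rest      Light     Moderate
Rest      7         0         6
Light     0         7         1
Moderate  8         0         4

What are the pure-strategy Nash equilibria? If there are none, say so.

Check each profile: it is a Nash equilibrium iff no player can strictly gain by switching unilaterally.
(Rest, Rest): Fleet A gets 8, best alternative 1; Fleet B gets 7, best alternative 6. No profitable deviation — NE.
(Rest, Light): Fleet B can switch to Rest (0 → 7). Not NE.
(Rest, Moderate): Fleet B can switch to Rest (6 → 7). Not NE.
(Light, Rest): Fleet A can switch to Rest (1 → 8). Not NE.
(Light, Light): Fleet A can switch to Rest (5 → 6). Not NE.
(Light, Moderate): Fleet A can switch to Rest (0 → 4). Not NE.
(Moderate, Rest): Fleet A can switch to Rest (0 → 8). Not NE.
(Moderate, Light): Fleet A can switch to Rest (4 → 6). Not NE.
(Moderate, Moderate): Fleet A can switch to Rest (1 → 4). Not NE.

(Rest, Rest)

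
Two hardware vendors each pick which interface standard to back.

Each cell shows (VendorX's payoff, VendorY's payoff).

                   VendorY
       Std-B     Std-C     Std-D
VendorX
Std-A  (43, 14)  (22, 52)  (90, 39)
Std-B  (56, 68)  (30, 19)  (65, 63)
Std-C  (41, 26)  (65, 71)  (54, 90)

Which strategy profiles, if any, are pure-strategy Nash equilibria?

Pure NE: (Std-B, Std-B)

(Std-A, Std-B): VendorX can switch to Std-B (43 → 56). Not NE.
(Std-A, Std-C): VendorX can switch to Std-B (22 → 30). Not NE.
(Std-A, Std-D): VendorY can switch to Std-C (39 → 52). Not NE.
(Std-B, Std-B): VendorX gets 56, best alternative 43; VendorY gets 68, best alternative 63. No profitable deviation — NE.
(Std-B, Std-C): VendorX can switch to Std-C (30 → 65). Not NE.
(Std-B, Std-D): VendorX can switch to Std-A (65 → 90). Not NE.
(Std-C, Std-B): VendorX can switch to Std-A (41 → 43). Not NE.
(Std-C, Std-C): VendorY can switch to Std-D (71 → 90). Not NE.
(Std-C, Std-D): VendorX can switch to Std-A (54 → 90). Not NE.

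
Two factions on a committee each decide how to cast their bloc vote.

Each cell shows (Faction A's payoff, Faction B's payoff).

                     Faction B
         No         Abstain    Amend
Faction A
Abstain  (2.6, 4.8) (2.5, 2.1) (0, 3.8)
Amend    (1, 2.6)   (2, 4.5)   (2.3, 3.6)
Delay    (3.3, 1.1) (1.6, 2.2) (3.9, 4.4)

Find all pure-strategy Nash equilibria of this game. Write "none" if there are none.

Mark each player's best response to every combination of opponents' strategies; a profile where every player is best-responding is a pure Nash equilibrium.
Faction A against No: payoffs 2.6, 1, 3.3 → best response Delay.
Faction A against Abstain: payoffs 2.5, 2, 1.6 → best response Abstain.
Faction A against Amend: payoffs 0, 2.3, 3.9 → best response Delay.
Faction B against Abstain: payoffs 4.8, 2.1, 3.8 → best response No.
Faction B against Amend: payoffs 2.6, 4.5, 3.6 → best response Abstain.
Faction B against Delay: payoffs 1.1, 2.2, 4.4 → best response Amend.
Mutual best responses: (Delay, Amend).

The unique pure-strategy Nash equilibrium is (Delay, Amend).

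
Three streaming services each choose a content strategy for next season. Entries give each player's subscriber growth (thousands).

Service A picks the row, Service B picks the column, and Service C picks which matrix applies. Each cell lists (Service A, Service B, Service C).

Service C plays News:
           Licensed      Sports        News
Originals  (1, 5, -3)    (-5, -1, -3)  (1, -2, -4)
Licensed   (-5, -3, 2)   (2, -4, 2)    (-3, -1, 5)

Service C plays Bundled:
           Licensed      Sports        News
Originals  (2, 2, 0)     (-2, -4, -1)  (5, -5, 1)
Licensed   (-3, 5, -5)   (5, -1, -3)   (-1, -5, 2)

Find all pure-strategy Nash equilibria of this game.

Service A against (Licensed, News): payoffs 1, -5 → best response Originals.
Service A against (Licensed, Bundled): payoffs 2, -3 → best response Originals.
Service A against (Sports, News): payoffs -5, 2 → best response Licensed.
Service A against (Sports, Bundled): payoffs -2, 5 → best response Licensed.
Service A against (News, News): payoffs 1, -3 → best response Originals.
Service A against (News, Bundled): payoffs 5, -1 → best response Originals.
Service B against (Originals, News): payoffs 5, -1, -2 → best response Licensed.
Service B against (Originals, Bundled): payoffs 2, -4, -5 → best response Licensed.
Service B against (Licensed, News): payoffs -3, -4, -1 → best response News.
Service B against (Licensed, Bundled): payoffs 5, -1, -5 → best response Licensed.
Service C against (Originals, Licensed): payoffs -3, 0 → best response Bundled.
Service C against (Originals, Sports): payoffs -3, -1 → best response Bundled.
Service C against (Originals, News): payoffs -4, 1 → best response Bundled.
Service C against (Licensed, Licensed): payoffs 2, -5 → best response News.
Service C against (Licensed, Sports): payoffs 2, -3 → best response News.
Service C against (Licensed, News): payoffs 5, 2 → best response News.
Mutual best responses: (Originals, Licensed, Bundled).

Pure NE: (Originals, Licensed, Bundled)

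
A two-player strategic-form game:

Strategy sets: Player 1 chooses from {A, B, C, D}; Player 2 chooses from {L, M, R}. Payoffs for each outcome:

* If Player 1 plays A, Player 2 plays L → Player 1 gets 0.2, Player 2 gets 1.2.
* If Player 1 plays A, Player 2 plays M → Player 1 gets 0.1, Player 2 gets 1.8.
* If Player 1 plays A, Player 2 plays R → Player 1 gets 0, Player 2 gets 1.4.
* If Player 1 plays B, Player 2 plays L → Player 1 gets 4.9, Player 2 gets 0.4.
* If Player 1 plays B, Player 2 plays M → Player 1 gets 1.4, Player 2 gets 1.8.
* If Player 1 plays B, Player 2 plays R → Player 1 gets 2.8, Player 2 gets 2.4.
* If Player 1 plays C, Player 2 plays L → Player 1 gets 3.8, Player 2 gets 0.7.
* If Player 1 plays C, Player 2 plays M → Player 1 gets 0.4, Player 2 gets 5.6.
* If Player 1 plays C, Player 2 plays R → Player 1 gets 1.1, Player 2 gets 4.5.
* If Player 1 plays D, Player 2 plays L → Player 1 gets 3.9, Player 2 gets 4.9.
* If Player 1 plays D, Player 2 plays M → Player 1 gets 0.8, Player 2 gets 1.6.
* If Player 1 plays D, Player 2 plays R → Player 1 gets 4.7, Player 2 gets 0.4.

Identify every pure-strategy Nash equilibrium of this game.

(A, L): Player 1 can switch to B (0.2 → 4.9). Not NE.
(A, M): Player 1 can switch to B (0.1 → 1.4). Not NE.
(A, R): Player 1 can switch to B (0 → 2.8). Not NE.
(B, L): Player 2 can switch to M (0.4 → 1.8). Not NE.
(B, M): Player 2 can switch to R (1.8 → 2.4). Not NE.
(B, R): Player 1 can switch to D (2.8 → 4.7). Not NE.
(C, L): Player 1 can switch to B (3.8 → 4.9). Not NE.
(C, M): Player 1 can switch to B (0.4 → 1.4). Not NE.
(The remaining 4 profiles each have a profitable deviation by the same check.)

none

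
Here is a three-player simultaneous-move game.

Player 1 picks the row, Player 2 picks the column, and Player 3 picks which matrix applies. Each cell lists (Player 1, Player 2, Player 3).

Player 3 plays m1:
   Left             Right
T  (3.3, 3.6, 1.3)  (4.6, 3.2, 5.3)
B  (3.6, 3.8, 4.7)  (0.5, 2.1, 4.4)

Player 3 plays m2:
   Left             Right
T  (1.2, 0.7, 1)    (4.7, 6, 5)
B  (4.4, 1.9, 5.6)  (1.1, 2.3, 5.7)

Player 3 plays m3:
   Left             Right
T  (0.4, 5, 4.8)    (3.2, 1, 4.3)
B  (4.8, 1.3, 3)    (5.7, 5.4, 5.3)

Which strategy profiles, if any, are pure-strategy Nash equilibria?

Check each profile: it is a Nash equilibrium iff no player can strictly gain by switching unilaterally.
(T, Left, m1): Player 1 can switch to B (3.3 → 3.6). Not NE.
(T, Left, m2): Player 1 can switch to B (1.2 → 4.4). Not NE.
(T, Left, m3): Player 1 can switch to B (0.4 → 4.8). Not NE.
(T, Right, m1): Player 2 can switch to Left (3.2 → 3.6). Not NE.
(T, Right, m2): Player 3 can switch to m1 (5 → 5.3). Not NE.
(T, Right, m3): Player 1 can switch to B (3.2 → 5.7). Not NE.
(B, Left, m1): Player 3 can switch to m2 (4.7 → 5.6). Not NE.
(B, Left, m2): Player 2 can switch to Right (1.9 → 2.3). Not NE.
(The remaining 4 profiles each have a profitable deviation by the same check.)

No pure-strategy Nash equilibrium.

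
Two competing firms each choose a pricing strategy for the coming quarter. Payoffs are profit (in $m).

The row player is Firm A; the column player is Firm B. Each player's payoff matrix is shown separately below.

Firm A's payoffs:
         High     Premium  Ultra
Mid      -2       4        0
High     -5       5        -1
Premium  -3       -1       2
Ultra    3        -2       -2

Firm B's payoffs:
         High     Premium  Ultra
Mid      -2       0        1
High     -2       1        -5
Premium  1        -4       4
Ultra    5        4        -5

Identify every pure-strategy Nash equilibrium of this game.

For each strategy profile, look for a profitable unilateral deviation.
(Mid, High): Firm A can switch to Ultra (-2 → 3). Not NE.
(Mid, Premium): Firm A can switch to High (4 → 5). Not NE.
(Mid, Ultra): Firm A can switch to Premium (0 → 2). Not NE.
(High, High): Firm A can switch to Mid (-5 → -2). Not NE.
(High, Premium): Firm A gets 5, best alternative 4; Firm B gets 1, best alternative -2. No profitable deviation — NE.
(High, Ultra): Firm A can switch to Mid (-1 → 0). Not NE.
(Premium, High): Firm A can switch to Mid (-3 → -2). Not NE.
(Premium, Premium): Firm A can switch to Mid (-1 → 4). Not NE.
(Premium, Ultra): Firm A gets 2, best alternative 0; Firm B gets 4, best alternative 1. No profitable deviation — NE.
(Ultra, High): Firm A gets 3, best alternative -2; Firm B gets 5, best alternative 4. No profitable deviation — NE.
(Ultra, Premium): Firm A can switch to Mid (-2 → 4). Not NE.
(Ultra, Ultra): Firm A can switch to Mid (-2 → 0). Not NE.

The pure Nash equilibria are (High, Premium), (Premium, Ultra), (Ultra, High).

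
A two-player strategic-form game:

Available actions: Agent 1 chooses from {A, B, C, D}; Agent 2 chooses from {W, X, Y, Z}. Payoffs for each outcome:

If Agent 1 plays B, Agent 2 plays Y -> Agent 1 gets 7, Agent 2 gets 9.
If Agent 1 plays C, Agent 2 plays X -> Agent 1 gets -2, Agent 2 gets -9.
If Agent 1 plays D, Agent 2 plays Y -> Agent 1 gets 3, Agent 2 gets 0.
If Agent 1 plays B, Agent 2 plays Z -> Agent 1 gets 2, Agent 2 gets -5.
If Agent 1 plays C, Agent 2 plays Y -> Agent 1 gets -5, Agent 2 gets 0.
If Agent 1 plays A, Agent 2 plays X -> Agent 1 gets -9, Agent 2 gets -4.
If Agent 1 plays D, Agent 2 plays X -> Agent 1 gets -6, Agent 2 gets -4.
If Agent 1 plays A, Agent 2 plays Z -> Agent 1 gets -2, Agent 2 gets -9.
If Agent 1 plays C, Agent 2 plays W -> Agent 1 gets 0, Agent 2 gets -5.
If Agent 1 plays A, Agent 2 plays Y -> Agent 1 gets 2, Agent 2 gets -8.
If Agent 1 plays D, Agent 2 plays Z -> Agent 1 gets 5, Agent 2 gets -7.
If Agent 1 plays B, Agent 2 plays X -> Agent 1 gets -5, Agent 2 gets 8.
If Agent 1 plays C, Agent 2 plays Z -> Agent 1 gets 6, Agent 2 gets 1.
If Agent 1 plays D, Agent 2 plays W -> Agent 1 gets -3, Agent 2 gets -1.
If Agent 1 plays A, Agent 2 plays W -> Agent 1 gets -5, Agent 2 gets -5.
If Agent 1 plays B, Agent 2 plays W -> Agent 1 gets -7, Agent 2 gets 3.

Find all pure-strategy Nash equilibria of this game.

(A, W): Agent 1 can switch to C (-5 → 0). Not NE.
(A, X): Agent 1 can switch to B (-9 → -5). Not NE.
(A, Y): Agent 1 can switch to B (2 → 7). Not NE.
(A, Z): Agent 1 can switch to B (-2 → 2). Not NE.
(B, W): Agent 1 can switch to A (-7 → -5). Not NE.
(B, X): Agent 1 can switch to C (-5 → -2). Not NE.
(B, Y): Agent 1 gets 7, best alternative 3; Agent 2 gets 9, best alternative 8. No profitable deviation — NE.
(B, Z): Agent 1 can switch to C (2 → 6). Not NE.
(C, W): Agent 2 can switch to Y (-5 → 0). Not NE.
(C, X): Agent 2 can switch to W (-9 → -5). Not NE.
(C, Y): Agent 1 can switch to A (-5 → 2). Not NE.
(C, Z): Agent 1 gets 6, best alternative 5; Agent 2 gets 1, best alternative 0. No profitable deviation — NE.
(D, W): Agent 1 can switch to C (-3 → 0). Not NE.
(D, X): Agent 1 can switch to B (-6 → -5). Not NE.
(The remaining 2 profiles each have a profitable deviation by the same check.)

Pure-strategy Nash equilibria: (B, Y) and (C, Z)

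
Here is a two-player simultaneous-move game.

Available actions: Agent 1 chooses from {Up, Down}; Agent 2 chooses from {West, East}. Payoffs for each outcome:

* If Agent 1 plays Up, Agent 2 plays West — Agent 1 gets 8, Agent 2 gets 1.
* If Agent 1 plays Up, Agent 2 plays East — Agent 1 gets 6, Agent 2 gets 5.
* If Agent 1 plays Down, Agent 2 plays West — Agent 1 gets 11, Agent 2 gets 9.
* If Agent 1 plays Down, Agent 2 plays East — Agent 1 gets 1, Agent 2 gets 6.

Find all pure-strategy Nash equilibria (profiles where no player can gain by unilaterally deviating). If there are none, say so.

Mark each player's best response to every combination of opponents' strategies; a profile where every player is best-responding is a pure Nash equilibrium.
Agent 1 against West: payoffs 8, 11 → best response Down.
Agent 1 against East: payoffs 6, 1 → best response Up.
Agent 2 against Up: payoffs 1, 5 → best response East.
Agent 2 against Down: payoffs 9, 6 → best response West.
Mutual best responses: (Up, East); (Down, West).

(Up, East); (Down, West)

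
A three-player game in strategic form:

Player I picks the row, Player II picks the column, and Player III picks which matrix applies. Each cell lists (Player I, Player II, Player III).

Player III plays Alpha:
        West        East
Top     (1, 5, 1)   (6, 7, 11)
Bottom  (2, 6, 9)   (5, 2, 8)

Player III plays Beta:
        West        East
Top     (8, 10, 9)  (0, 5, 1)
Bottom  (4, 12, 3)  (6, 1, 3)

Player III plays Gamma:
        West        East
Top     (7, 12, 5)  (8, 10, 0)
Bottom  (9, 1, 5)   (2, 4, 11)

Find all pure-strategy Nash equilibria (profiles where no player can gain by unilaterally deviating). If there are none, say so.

For each strategy profile, look for a profitable unilateral deviation.
(Top, West, Alpha): Player I can switch to Bottom (1 → 2). Not NE.
(Top, West, Beta): Player I gets 8, best alternative 4; Player II gets 10, best alternative 5; Player III gets 9, best alternative 5. No profitable deviation — NE.
(Top, West, Gamma): Player I can switch to Bottom (7 → 9). Not NE.
(Top, East, Alpha): Player I gets 6, best alternative 5; Player II gets 7, best alternative 5; Player III gets 11, best alternative 1. No profitable deviation — NE.
(Top, East, Beta): Player I can switch to Bottom (0 → 6). Not NE.
(Top, East, Gamma): Player II can switch to West (10 → 12). Not NE.
(Bottom, West, Alpha): Player I gets 2, best alternative 1; Player II gets 6, best alternative 2; Player III gets 9, best alternative 5. No profitable deviation — NE.
(Bottom, West, Beta): Player I can switch to Top (4 → 8). Not NE.
(Bottom, West, Gamma): Player II can switch to East (1 → 4). Not NE.
(Bottom, East, Alpha): Player I can switch to Top (5 → 6). Not NE.
(Bottom, East, Beta): Player II can switch to West (1 → 12). Not NE.
(Bottom, East, Gamma): Player I can switch to Top (2 → 8). Not NE.

(Top, West, Beta), (Top, East, Alpha), (Bottom, West, Alpha)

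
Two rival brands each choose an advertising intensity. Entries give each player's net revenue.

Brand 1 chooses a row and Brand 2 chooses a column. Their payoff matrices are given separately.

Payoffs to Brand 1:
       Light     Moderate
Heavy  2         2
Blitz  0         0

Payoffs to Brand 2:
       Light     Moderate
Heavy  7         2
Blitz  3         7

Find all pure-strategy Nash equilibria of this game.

(Heavy, Light)

Brand 1 against Light: payoffs 2, 0 → best response Heavy.
Brand 1 against Moderate: payoffs 2, 0 → best response Heavy.
Brand 2 against Heavy: payoffs 7, 2 → best response Light.
Brand 2 against Blitz: payoffs 3, 7 → best response Moderate.
Mutual best responses: (Heavy, Light).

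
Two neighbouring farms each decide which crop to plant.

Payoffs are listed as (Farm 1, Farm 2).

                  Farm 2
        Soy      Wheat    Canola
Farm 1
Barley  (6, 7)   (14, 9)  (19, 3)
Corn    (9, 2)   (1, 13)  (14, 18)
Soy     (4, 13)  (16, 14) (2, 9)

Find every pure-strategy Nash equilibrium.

(Soy, Wheat)

(Barley, Soy): Farm 1 can switch to Corn (6 → 9). Not NE.
(Barley, Wheat): Farm 1 can switch to Soy (14 → 16). Not NE.
(Barley, Canola): Farm 2 can switch to Soy (3 → 7). Not NE.
(Corn, Soy): Farm 2 can switch to Wheat (2 → 13). Not NE.
(Corn, Wheat): Farm 1 can switch to Barley (1 → 14). Not NE.
(Corn, Canola): Farm 1 can switch to Barley (14 → 19). Not NE.
(Soy, Wheat): Farm 1 gets 16, best alternative 14; Farm 2 gets 14, best alternative 13. No profitable deviation — NE.
(The remaining 2 profiles each have a profitable deviation by the same check.)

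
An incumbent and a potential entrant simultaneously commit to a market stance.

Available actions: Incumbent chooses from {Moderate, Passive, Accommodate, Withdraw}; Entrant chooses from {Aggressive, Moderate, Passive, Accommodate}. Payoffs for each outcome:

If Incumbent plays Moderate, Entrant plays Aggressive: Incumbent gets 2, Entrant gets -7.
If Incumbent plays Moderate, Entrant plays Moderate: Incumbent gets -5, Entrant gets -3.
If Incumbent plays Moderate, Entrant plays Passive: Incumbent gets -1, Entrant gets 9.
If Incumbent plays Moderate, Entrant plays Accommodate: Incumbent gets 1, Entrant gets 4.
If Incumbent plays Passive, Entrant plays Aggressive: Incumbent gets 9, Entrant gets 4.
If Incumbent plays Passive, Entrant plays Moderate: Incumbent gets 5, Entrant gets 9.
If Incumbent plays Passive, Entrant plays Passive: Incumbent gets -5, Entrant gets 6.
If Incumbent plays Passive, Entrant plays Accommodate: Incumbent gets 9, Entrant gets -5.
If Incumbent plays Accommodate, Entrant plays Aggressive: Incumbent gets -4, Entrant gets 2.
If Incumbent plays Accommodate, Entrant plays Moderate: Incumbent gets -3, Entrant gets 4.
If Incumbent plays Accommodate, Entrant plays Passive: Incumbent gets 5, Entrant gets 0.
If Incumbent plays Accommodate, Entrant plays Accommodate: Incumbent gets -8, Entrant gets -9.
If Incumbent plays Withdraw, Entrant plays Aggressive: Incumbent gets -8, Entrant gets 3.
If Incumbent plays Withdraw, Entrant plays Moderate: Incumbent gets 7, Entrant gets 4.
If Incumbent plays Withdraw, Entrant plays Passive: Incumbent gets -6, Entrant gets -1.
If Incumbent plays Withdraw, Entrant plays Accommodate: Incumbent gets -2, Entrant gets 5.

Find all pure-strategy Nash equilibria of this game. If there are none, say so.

Check each profile: it is a Nash equilibrium iff no player can strictly gain by switching unilaterally.
(Moderate, Aggressive): Incumbent can switch to Passive (2 → 9). Not NE.
(Moderate, Moderate): Incumbent can switch to Passive (-5 → 5). Not NE.
(Moderate, Passive): Incumbent can switch to Accommodate (-1 → 5). Not NE.
(Moderate, Accommodate): Incumbent can switch to Passive (1 → 9). Not NE.
(Passive, Aggressive): Entrant can switch to Moderate (4 → 9). Not NE.
(Passive, Moderate): Incumbent can switch to Withdraw (5 → 7). Not NE.
(Passive, Passive): Incumbent can switch to Moderate (-5 → -1). Not NE.
(Passive, Accommodate): Entrant can switch to Aggressive (-5 → 4). Not NE.
(Accommodate, Aggressive): Incumbent can switch to Moderate (-4 → 2). Not NE.
(Accommodate, Moderate): Incumbent can switch to Passive (-3 → 5). Not NE.
(Accommodate, Passive): Entrant can switch to Aggressive (0 → 2). Not NE.
(Accommodate, Accommodate): Incumbent can switch to Moderate (-8 → 1). Not NE.
(The remaining 4 profiles each have a profitable deviation by the same check.)

There is no pure-strategy Nash equilibrium.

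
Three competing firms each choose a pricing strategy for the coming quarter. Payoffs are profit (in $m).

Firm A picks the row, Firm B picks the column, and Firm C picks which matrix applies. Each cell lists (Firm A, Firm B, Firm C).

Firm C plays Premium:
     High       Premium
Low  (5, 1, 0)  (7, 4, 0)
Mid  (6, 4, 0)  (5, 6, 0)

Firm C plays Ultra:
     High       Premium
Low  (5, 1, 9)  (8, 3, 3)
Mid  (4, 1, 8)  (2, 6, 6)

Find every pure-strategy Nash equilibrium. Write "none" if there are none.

(Low, Premium, Ultra)

Firm A against (High, Premium): payoffs 5, 6 → best response Mid.
Firm A against (High, Ultra): payoffs 5, 4 → best response Low.
Firm A against (Premium, Premium): payoffs 7, 5 → best response Low.
Firm A against (Premium, Ultra): payoffs 8, 2 → best response Low.
Firm B against (Low, Premium): payoffs 1, 4 → best response Premium.
Firm B against (Low, Ultra): payoffs 1, 3 → best response Premium.
Firm B against (Mid, Premium): payoffs 4, 6 → best response Premium.
Firm B against (Mid, Ultra): payoffs 1, 6 → best response Premium.
Firm C against (Low, High): payoffs 0, 9 → best response Ultra.
Firm C against (Low, Premium): payoffs 0, 3 → best response Ultra.
Firm C against (Mid, High): payoffs 0, 8 → best response Ultra.
Firm C against (Mid, Premium): payoffs 0, 6 → best response Ultra.
Mutual best responses: (Low, Premium, Ultra).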